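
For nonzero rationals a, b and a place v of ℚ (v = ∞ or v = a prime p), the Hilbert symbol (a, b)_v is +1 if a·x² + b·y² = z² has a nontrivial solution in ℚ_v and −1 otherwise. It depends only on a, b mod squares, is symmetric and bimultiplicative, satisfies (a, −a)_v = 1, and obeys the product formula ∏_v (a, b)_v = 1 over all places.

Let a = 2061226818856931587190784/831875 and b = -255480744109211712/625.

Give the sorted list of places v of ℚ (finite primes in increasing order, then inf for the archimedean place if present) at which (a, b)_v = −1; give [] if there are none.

(a, b) ≡ (95381, -273) mod (ℚ^×)²; places V = {2, 3, 5, 7, 11, 13, 23, 29, ∞}.
(a,b)_7: α=6, u≡6; β=5, v≡3 (mod 7); (6|7)=-1, (3|7)=-1; sign (−1)^0·-1^5·-1^6 = -1.
(a,b)_11: α=-3, u≡9; β=0, v≡7 (mod 11); (9|11)=+1, (7|11)=-1; sign (−1)^0·+1^0·-1^-3 = -1.
(a,b)_23: α=3, u≡5; β=2, v≡16 (mod 23); (5|23)=-1, (16|23)=+1; sign (−1)^0·-1^2·+1^3 = +1.
(a,b)_3: α=8, u≡2; β=5, v≡2 (mod 3); (2|3)=-1, (2|3)=-1; sign (−1)^0·-1^5·-1^8 = -1.
(a,b)_29: α=3, u≡26; β=2, v≡15 (mod 29); (26|29)=-1, (15|29)=-1; sign (−1)^0·-1^2·-1^3 = -1.
(a,b)_5: α=-4, u≡4; β=-4, v≡3 (mod 5); (4|5)=+1, (3|5)=-1; sign (−1)^0·+1^-4·-1^-4 = +1.
(a,b)_2: α=12, β=6; u≡5, v≡7 (mod 8); ε(u)ε(v)=0·1, αω(v)=12·0, βω(u)=6·1; sum ≡ 0  ⇒  +1.
(a,b)_∞: sgn(95381)=+, sgn(-273)=−, so +1.
(a,b)_13: α=3, u≡7; β=3, v≡11 (mod 13); (7|13)=-1, (11|13)=-1; sign (−1)^0·-1^3·-1^3 = +1.
Ram(95381, -273) = {3, 7, 11, 29}; no ℚ_3-point on the conic.

[3, 7, 11, 29]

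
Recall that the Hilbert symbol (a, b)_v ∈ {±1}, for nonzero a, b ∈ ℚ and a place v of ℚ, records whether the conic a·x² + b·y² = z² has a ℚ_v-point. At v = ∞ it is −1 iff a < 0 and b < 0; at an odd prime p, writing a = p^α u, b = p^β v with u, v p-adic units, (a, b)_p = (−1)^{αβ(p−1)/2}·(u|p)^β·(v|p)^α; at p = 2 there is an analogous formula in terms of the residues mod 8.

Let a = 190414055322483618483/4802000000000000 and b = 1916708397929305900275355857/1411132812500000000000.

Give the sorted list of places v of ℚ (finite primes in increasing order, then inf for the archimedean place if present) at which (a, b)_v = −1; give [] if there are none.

[2, 3, 19, 23]

Mod squares: a ≡ 19734, b ≡ 114. Check v ∈ {∞, 2, 3, 5, 7, 11, 13, 17, 19, 23}.
v=3: a=3^5·(≡2), b=3^5·(≡2) mod 3; (2|3)=-1, (2|3)=-1; (−1)^{5·5·1}·(-1)^5·(-1)^5 = -1.
v=2: v_2(a)=-13, v_2(b)=-11; units ≡ 3, 1 (mod 8); ε·ε+αω+βω = 1·0+-13·0+-11·1 ≡ 1  ⇒  (a,b)_2 = -1.
v=23: a=23^3·(≡21), b=23^2·(≡14) mod 23; (21|23)=-1, (14|23)=-1; (−1)^{3·2·11}·(-1)^2·(-1)^3 = -1.
v=5: a=5^-12·(≡4), b=5^-22·(≡1) mod 5; (4|5)=+1, (1|5)=+1; (−1)^{-12·-22·2}·(+1)^-22·(+1)^-12 = +1.
v=13: a=13^5·(≡10), b=13^10·(≡9) mod 13; (10|13)=+1, (9|13)=+1; (−1)^{5·10·6}·(+1)^10·(+1)^5 = +1.
v=∞: 19734 > 0 and 114 > 0  ⇒  (a,b)_∞ = +1.
v=17: a=17^0·(≡5), b=17^-2·(≡10) mod 17; (5|17)=-1, (10|17)=-1; (−1)^{0·-2·8}·(-1)^-2·(-1)^0 = +1.
v=19: a=19^4·(≡15), b=19^7·(≡11) mod 19; (15|19)=-1, (11|19)=+1; (−1)^{4·7·9}·(-1)^7·(+1)^4 = -1.
v=7: a=7^-4·(≡2), b=7^0·(≡2) mod 7; (2|7)=+1, (2|7)=+1; (−1)^{-4·0·3}·(+1)^0·(+1)^-4 = +1.
v=11: a=11^3·(≡3), b=11^2·(≡5) mod 11; (3|11)=+1, (5|11)=+1; (−1)^{3·2·5}·(+1)^2·(+1)^3 = +1.
Ram(19734, 114) = {2, 3, 19, 23}; no ℚ_2-point on the conic.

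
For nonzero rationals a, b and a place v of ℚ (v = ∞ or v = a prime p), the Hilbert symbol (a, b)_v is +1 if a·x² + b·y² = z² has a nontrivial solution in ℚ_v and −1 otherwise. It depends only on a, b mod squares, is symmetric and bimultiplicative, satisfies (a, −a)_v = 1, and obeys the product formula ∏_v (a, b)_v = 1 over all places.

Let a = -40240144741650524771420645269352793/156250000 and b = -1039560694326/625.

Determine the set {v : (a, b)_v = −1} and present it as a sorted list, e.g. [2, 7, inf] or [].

Mod squares: a ≡ -6892633, b ≡ -261920054. Check v ∈ {∞, 2, 3, 5, 7, 11, 17, 19, 29, 31, 41}.
v=5: a=5^-10·(≡2), b=5^-4·(≡4) mod 5; (2|5)=-1, (4|5)=+1; (−1)^{-10·-4·2}·(-1)^-4·(+1)^-10 = +1.
v=31: a=31^3·(≡1), b=31^1·(≡28) mod 31; (1|31)=+1, (28|31)=+1; (−1)^{3·1·15}·(+1)^1·(+1)^3 = -1.
v=17: a=17^3·(≡13), b=17^1·(≡9) mod 17; (13|17)=+1, (9|17)=+1; (−1)^{3·1·8}·(+1)^1·(+1)^3 = +1.
v=11: a=11^3·(≡3), b=11^1·(≡5) mod 11; (3|11)=+1, (5|11)=+1; (−1)^{3·1·5}·(+1)^1·(+1)^3 = -1.
v=3: a=3^10·(≡2), b=3^4·(≡1) mod 3; (2|3)=-1, (1|3)=+1; (−1)^{10·4·1}·(-1)^4·(+1)^10 = +1.
v=19: a=19^2·(≡9), b=19^1·(≡13) mod 19; (9|19)=+1, (13|19)=-1; (−1)^{2·1·9}·(+1)^1·(-1)^2 = +1.
v=2: v_2(a)=-4, v_2(b)=1; units ≡ 7, 5 (mod 8); ε·ε+αω+βω = 1·0+-4·1+1·0 ≡ 0  ⇒  (a,b)_2 = +1.
v=29: a=29^3·(≡16), b=29^1·(≡6) mod 29; (16|29)=+1, (6|29)=+1; (−1)^{3·1·14}·(+1)^1·(+1)^3 = +1.
v=7: a=7^8·(≡4), b=7^2·(≡6) mod 7; (4|7)=+1, (6|7)=-1; (−1)^{8·2·3}·(+1)^2·(-1)^8 = +1.
v=41: a=41^3·(≡22), b=41^1·(≡18) mod 41; (22|41)=-1, (18|41)=+1; (−1)^{3·1·20}·(-1)^1·(+1)^3 = -1.
v=∞: -6892633 < 0 and -261920054 < 0  ⇒  (a,b)_∞ = -1.
Ram(-6892633, -261920054) = {11, 31, 41, ∞}; no ℚ_11-point on the conic.

[11, 31, 41, inf]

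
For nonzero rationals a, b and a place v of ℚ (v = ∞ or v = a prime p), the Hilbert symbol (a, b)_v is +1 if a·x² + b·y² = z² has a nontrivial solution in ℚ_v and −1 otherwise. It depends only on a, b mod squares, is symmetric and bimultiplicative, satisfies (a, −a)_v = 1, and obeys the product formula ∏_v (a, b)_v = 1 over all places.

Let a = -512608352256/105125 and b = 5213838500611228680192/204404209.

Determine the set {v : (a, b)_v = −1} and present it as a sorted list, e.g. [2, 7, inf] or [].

[5, 7, 11, 13]

(a, b) ≡ (-1430, 7) mod (ℚ^×)²; places V = {2, 3, 5, 7, 11, 13, 17, 23, 29, ∞}.
(a,b)_2: α=11, β=14; u≡5, v≡7 (mod 8); ε(u)ε(v)=0·1, αω(v)=11·0, βω(u)=14·1; sum ≡ 0  ⇒  +1.
(a,b)_5: α=-3, u≡4; β=0, v≡3 (mod 5); (4|5)=+1, (3|5)=-1; sign (−1)^0·+1^0·-1^-3 = -1.
(a,b)_17: α=0, u≡15; β=-2, v≡12 (mod 17); (15|17)=+1, (12|17)=-1; sign (−1)^0·+1^-2·-1^0 = +1.
(a,b)_13: α=1, u≡5; β=2, v≡11 (mod 13); (5|13)=-1, (11|13)=-1; sign (−1)^0·-1^2·-1^1 = -1.
(a,b)_29: α=-2, u≡20; β=-4, v≡7 (mod 29); (20|29)=+1, (7|29)=+1; sign (−1)^0·+1^-4·+1^-2 = +1.
(a,b)_∞: sgn(-1430)=−, sgn(7)=+, so +1.
(a,b)_11: α=1, u≡7; β=2, v≡2 (mod 11); (7|11)=-1, (2|11)=-1; sign (−1)^0·-1^2·-1^1 = -1.
(a,b)_7: α=4, u≡5; β=9, v≡2 (mod 7); (5|7)=-1, (2|7)=+1; sign (−1)^0·-1^9·+1^4 = -1.
(a,b)_23: α=0, u≡21; β=2, v≡21 (mod 23); (21|23)=-1, (21|23)=-1; sign (−1)^0·-1^2·-1^0 = +1.
(a,b)_3: α=6, u≡1; β=6, v≡1 (mod 3); (1|3)=+1, (1|3)=+1; sign (−1)^0·+1^6·+1^6 = +1.
Ram(-1430, 7) = {5, 7, 11, 13}; no ℚ_5-point on the conic.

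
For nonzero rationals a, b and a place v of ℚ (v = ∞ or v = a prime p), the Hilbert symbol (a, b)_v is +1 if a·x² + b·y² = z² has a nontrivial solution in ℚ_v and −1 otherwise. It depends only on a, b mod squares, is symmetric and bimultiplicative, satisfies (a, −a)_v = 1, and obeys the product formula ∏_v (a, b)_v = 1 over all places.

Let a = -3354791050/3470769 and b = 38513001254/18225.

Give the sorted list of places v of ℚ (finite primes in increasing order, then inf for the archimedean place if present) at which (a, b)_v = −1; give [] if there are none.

Mod squares: a ≡ -442, b ≡ 126854. Check v ∈ {∞, 2, 3, 5, 7, 13, 17, 19, 23, 29, 41}.
v=13: a=13^1·(≡6), b=13^1·(≡8) mod 13; (6|13)=-1, (8|13)=-1; (−1)^{1·1·6}·(-1)^1·(-1)^1 = +1.
v=3: a=3^-8·(≡2), b=3^-6·(≡2) mod 3; (2|3)=-1, (2|3)=-1; (−1)^{-8·-6·1}·(-1)^-6·(-1)^-8 = +1.
v=29: a=29^2·(≡24), b=29^2·(≡8) mod 29; (24|29)=+1, (8|29)=-1; (−1)^{2·2·14}·(+1)^2·(-1)^2 = +1.
v=5: a=5^2·(≡2), b=5^-2·(≡1) mod 5; (2|5)=-1, (1|5)=+1; (−1)^{2·-2·2}·(-1)^-2·(+1)^2 = +1.
v=2: v_2(a)=1, v_2(b)=1; units ≡ 3, 3 (mod 8); ε·ε+αω+βω = 1·1+1·1+1·1 ≡ 1  ⇒  (a,b)_2 = -1.
v=7: a=7^0·(≡5), b=7^1·(≡6) mod 7; (5|7)=-1, (6|7)=-1; (−1)^{0·1·3}·(-1)^1·(-1)^0 = -1.
v=17: a=17^1·(≡13), b=17^1·(≡2) mod 17; (13|17)=+1, (2|17)=+1; (−1)^{1·1·8}·(+1)^1·(+1)^1 = +1.
v=23: a=23^-2·(≡6), b=23^0·(≡1) mod 23; (6|23)=+1, (1|23)=+1; (−1)^{-2·0·11}·(+1)^0·(+1)^-2 = +1.
v=41: a=41^0·(≡20), b=41^1·(≡12) mod 41; (20|41)=+1, (12|41)=-1; (−1)^{0·1·20}·(+1)^1·(-1)^0 = +1.
v=19: a=19^2·(≡2), b=19^2·(≡3) mod 19; (2|19)=-1, (3|19)=-1; (−1)^{2·2·9}·(-1)^2·(-1)^2 = +1.
v=∞: -442 < 0 and 126854 > 0  ⇒  (a,b)_∞ = +1.
|Ram(-442, 126854)| = 2, even; anisotropic at {2, 7}.

[2, 7]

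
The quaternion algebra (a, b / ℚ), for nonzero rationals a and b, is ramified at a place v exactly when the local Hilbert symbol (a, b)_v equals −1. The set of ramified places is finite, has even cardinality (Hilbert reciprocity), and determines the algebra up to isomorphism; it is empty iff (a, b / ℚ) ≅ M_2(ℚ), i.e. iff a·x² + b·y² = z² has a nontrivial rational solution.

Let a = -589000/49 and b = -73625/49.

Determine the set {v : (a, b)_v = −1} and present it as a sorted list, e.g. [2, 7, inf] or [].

(a, b) ≡ (-5890, -2945) mod (ℚ^×)²; places V = {2, 5, 7, 19, 31, ∞}.
(a,b)_2: α=3, β=0; u≡7, v≡7 (mod 8); ε(u)ε(v)=1·1, αω(v)=3·0, βω(u)=0·0; sum ≡ 1  ⇒  -1.
(a,b)_7: α=-2, u≡1; β=-2, v≡1 (mod 7); (1|7)=+1, (1|7)=+1; sign (−1)^0·+1^-2·+1^-2 = +1.
(a,b)_19: α=1, u≡18; β=1, v≡7 (mod 19); (18|19)=-1, (7|19)=+1; sign (−1)^1·-1^1·+1^1 = +1.
(a,b)_∞: sgn(-5890)=−, sgn(-2945)=−, so -1.
(a,b)_31: α=1, u≡26; β=1, v≡11 (mod 31); (26|31)=-1, (11|31)=-1; sign (−1)^1·-1^1·-1^1 = -1.
(a,b)_5: α=3, u≡2; β=3, v≡4 (mod 5); (2|5)=-1, (4|5)=+1; sign (−1)^0·-1^3·+1^3 = -1.
|Ram(-5890, -2945)| = 4, even; anisotropic at {2, 5, 31, ∞}.

[2, 5, 31, inf]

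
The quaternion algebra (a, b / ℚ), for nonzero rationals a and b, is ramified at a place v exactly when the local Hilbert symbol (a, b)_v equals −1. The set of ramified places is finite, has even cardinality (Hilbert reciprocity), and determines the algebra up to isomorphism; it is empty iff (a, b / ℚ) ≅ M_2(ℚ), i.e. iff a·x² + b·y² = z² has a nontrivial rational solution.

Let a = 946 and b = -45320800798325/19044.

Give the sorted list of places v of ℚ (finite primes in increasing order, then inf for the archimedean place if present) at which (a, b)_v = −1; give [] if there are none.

[2, 19, 29, 41, 43, 53]

(a, b) ≡ (946, -37117013) mod (ℚ^×)²; places V = {2, 3, 5, 11, 13, 17, 19, 23, 29, 31, 41, 43, 53, ∞}.
(a,b)_29: α=0, u≡18; β=1, v≡11 (mod 29); (18|29)=-1, (11|29)=-1; sign (−1)^0·-1^1·-1^0 = -1.
(a,b)_∞: sgn(946)=+, sgn(-37117013)=−, so +1.
(a,b)_23: α=0, u≡3; β=-2, v≡5 (mod 23); (3|23)=+1, (5|23)=-1; sign (−1)^0·+1^-2·-1^0 = +1.
(a,b)_17: α=0, u≡11; β=2, v≡7 (mod 17); (11|17)=-1, (7|17)=-1; sign (−1)^0·-1^2·-1^0 = +1.
(a,b)_43: α=1, u≡22; β=0, v≡34 (mod 43); (22|43)=-1, (34|43)=-1; sign (−1)^0·-1^0·-1^1 = -1.
(a,b)_5: α=0, u≡1; β=2, v≡3 (mod 5); (1|5)=+1, (3|5)=-1; sign (−1)^0·+1^2·-1^0 = +1.
(a,b)_13: α=0, u≡10; β=2, v≡6 (mod 13); (10|13)=+1, (6|13)=-1; sign (−1)^0·+1^2·-1^0 = +1.
(a,b)_3: α=0, u≡1; β=-2, v≡1 (mod 3); (1|3)=+1, (1|3)=+1; sign (−1)^0·+1^-2·+1^0 = +1.
(a,b)_2: α=1, β=-2; u≡1, v≡3 (mod 8); ε(u)ε(v)=0·1, αω(v)=1·1, βω(u)=-2·0; sum ≡ 1  ⇒  -1.
(a,b)_53: α=0, u≡45; β=1, v≡51 (mod 53); (45|53)=-1, (51|53)=-1; sign (−1)^0·-1^1·-1^0 = -1.
(a,b)_11: α=1, u≡9; β=0, v≡1 (mod 11); (9|11)=+1, (1|11)=+1; sign (−1)^0·+1^0·+1^1 = +1.
(a,b)_41: α=0, u≡3; β=1, v≡22 (mod 41); (3|41)=-1, (22|41)=-1; sign (−1)^0·-1^1·-1^0 = -1.
(a,b)_19: α=0, u≡15; β=1, v≡13 (mod 19); (15|19)=-1, (13|19)=-1; sign (−1)^0·-1^1·-1^0 = -1.
(a,b)_31: α=0, u≡16; β=1, v≡3 (mod 31); (16|31)=+1, (3|31)=-1; sign (−1)^0·+1^1·-1^0 = +1.
Ram(946, -37117013) = {2, 19, 29, 41, 43, 53}; no ℚ_2-point on the conic.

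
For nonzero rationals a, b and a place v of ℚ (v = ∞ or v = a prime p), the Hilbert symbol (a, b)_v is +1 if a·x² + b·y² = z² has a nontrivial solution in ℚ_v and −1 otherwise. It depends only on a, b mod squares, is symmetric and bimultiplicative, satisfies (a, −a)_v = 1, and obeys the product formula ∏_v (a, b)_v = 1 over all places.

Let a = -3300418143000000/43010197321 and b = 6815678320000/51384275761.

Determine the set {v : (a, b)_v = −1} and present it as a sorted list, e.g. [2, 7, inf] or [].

Mod squares: a ≡ -23, b ≡ 22. Check v ∈ {∞, 2, 3, 5, 7, 11, 13, 23, 43, 47, 53}.
v=3: a=3^4·(≡1), b=3^0·(≡1) mod 3; (1|3)=+1, (1|3)=+1; (−1)^{4·0·1}·(+1)^0·(+1)^4 = +1.
v=2: v_2(a)=6, v_2(b)=7; units ≡ 1, 3 (mod 8); ε·ε+αω+βω = 0·1+6·1+7·0 ≡ 0  ⇒  (a,b)_2 = +1.
v=11: a=11^6·(≡6), b=11^5·(≡6) mod 11; (6|11)=-1, (6|11)=-1; (−1)^{6·5·5}·(-1)^5·(-1)^6 = -1.
v=13: a=13^-2·(≡1), b=13^-2·(≡10) mod 13; (1|13)=+1, (10|13)=+1; (−1)^{-2·-2·6}·(+1)^-2·(+1)^-2 = +1.
v=43: a=43^-2·(≡3), b=43^0·(≡29) mod 43; (3|43)=-1, (29|43)=-1; (−1)^{-2·0·21}·(-1)^0·(-1)^-2 = +1.
v=∞: -23 < 0 and 22 > 0  ⇒  (a,b)_∞ = +1.
v=53: a=53^-2·(≡26), b=53^-2·(≡18) mod 53; (26|53)=-1, (18|53)=-1; (−1)^{-2·-2·26}·(-1)^-2·(-1)^-2 = +1.
v=47: a=47^0·(≡36), b=47^-2·(≡43) mod 47; (36|47)=+1, (43|47)=-1; (−1)^{0·-2·23}·(+1)^-2·(-1)^0 = +1.
v=23: a=23^1·(≡22), b=23^2·(≡10) mod 23; (22|23)=-1, (10|23)=-1; (−1)^{1·2·11}·(-1)^2·(-1)^1 = -1.
v=5: a=5^6·(≡3), b=5^4·(≡2) mod 5; (3|5)=-1, (2|5)=-1; (−1)^{6·4·2}·(-1)^4·(-1)^6 = +1.
v=7: a=7^-2·(≡3), b=7^-2·(≡4) mod 7; (3|7)=-1, (4|7)=+1; (−1)^{-2·-2·3}·(-1)^-2·(+1)^-2 = +1.
|Ram(-23, 22)| = 2, even; anisotropic at {11, 23}.

[11, 23]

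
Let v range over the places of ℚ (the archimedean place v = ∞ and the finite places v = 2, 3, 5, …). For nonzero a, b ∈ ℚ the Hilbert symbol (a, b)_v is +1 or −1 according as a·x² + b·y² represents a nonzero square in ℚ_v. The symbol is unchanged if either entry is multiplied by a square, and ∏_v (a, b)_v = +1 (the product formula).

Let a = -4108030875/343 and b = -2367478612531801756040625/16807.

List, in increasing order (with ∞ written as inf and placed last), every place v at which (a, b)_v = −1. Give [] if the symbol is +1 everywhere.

[41, inf]

Mod squares: a ≡ -756245, b ≡ -202895. Check v ∈ {∞, 2, 3, 5, 7, 11, 13, 17, 31, 41}.
v=31: a=31^1·(≡16), b=31^3·(≡15) mod 31; (16|31)=+1, (15|31)=-1; (−1)^{1·3·15}·(+1)^3·(-1)^1 = +1.
v=13: a=13^2·(≡9), b=13^4·(≡9) mod 13; (9|13)=+1, (9|13)=+1; (−1)^{2·4·6}·(+1)^4·(+1)^2 = +1.
v=11: a=11^0·(≡4), b=11^3·(≡7) mod 11; (4|11)=+1, (7|11)=-1; (−1)^{0·3·5}·(+1)^3·(-1)^0 = +1.
v=7: a=7^-3·(≡3), b=7^-5·(≡2) mod 7; (3|7)=-1, (2|7)=+1; (−1)^{-3·-5·3}·(-1)^-5·(+1)^-3 = +1.
v=17: a=17^1·(≡13), b=17^3·(≡13) mod 17; (13|17)=+1, (13|17)=+1; (−1)^{1·3·8}·(+1)^3·(+1)^1 = +1.
v=5: a=5^3·(≡1), b=5^5·(≡1) mod 5; (1|5)=+1, (1|5)=+1; (−1)^{3·5·2}·(+1)^5·(+1)^3 = +1.
v=2: v_2(a)=0, v_2(b)=0; units ≡ 3, 1 (mod 8); ε·ε+αω+βω = 1·0+0·0+0·1 ≡ 0  ⇒  (a,b)_2 = +1.
v=3: a=3^2·(≡1), b=3^4·(≡1) mod 3; (1|3)=+1, (1|3)=+1; (−1)^{2·4·1}·(+1)^4·(+1)^2 = +1.
v=∞: -756245 < 0 and -202895 < 0  ⇒  (a,b)_∞ = -1.
v=41: a=41^1·(≡36), b=41^2·(≡13) mod 41; (36|41)=+1, (13|41)=-1; (−1)^{1·2·20}·(+1)^2·(-1)^1 = -1.
Ram(-756245, -202895) = {41, ∞}; no ℚ_41-point on the conic.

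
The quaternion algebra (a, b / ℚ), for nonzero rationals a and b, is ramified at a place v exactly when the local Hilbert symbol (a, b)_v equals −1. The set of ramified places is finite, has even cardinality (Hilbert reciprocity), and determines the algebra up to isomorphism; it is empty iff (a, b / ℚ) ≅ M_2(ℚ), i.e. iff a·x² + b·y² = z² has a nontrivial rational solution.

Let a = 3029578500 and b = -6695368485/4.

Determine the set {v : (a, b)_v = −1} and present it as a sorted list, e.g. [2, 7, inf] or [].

[3, 13, 17, 19]

(a, b) ≡ (179265, -137085) mod (ℚ^×)²; places V = {2, 3, 5, 13, 17, 19, 37, ∞}.
(a,b)_13: α=2, u≡7; β=3, v≡5 (mod 13); (7|13)=-1, (5|13)=-1; sign (−1)^0·-1^3·-1^2 = -1.
(a,b)_5: α=3, u≡3; β=1, v≡2 (mod 5); (3|5)=-1, (2|5)=-1; sign (−1)^0·-1^1·-1^3 = +1.
(a,b)_37: α=1, u≡18; β=1, v≡8 (mod 37); (18|37)=-1, (8|37)=-1; sign (−1)^0·-1^1·-1^1 = +1.
(a,b)_∞: sgn(179265)=+, sgn(-137085)=−, so +1.
(a,b)_17: α=1, u≡10; β=2, v≡12 (mod 17); (10|17)=-1, (12|17)=-1; sign (−1)^0·-1^2·-1^1 = -1.
(a,b)_3: α=1, u≡1; β=1, v≡1 (mod 3); (1|3)=+1, (1|3)=+1; sign (−1)^1·+1^1·+1^1 = -1.
(a,b)_2: α=2, β=-2; u≡1, v≡3 (mod 8); ε(u)ε(v)=0·1, αω(v)=2·1, βω(u)=-2·0; sum ≡ 0  ⇒  +1.
(a,b)_19: α=1, u≡4; β=1, v≡9 (mod 19); (4|19)=+1, (9|19)=+1; sign (−1)^1·+1^1·+1^1 = -1.
Ram(179265, -137085) = {3, 13, 17, 19}; no ℚ_3-point on the conic.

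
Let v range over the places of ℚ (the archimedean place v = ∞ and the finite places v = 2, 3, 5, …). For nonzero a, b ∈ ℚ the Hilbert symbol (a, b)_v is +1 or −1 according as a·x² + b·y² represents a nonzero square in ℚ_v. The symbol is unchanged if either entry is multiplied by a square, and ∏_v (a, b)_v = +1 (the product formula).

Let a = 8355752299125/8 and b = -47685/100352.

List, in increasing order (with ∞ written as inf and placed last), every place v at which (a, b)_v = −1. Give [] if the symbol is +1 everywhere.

(a, b) ≡ (103530, -330) mod (ℚ^×)²; places V = {2, 3, 5, 7, 11, 17, 29, ∞}.
(a,b)_5: α=3, u≡1; β=1, v≡4 (mod 5); (1|5)=+1, (4|5)=+1; sign (−1)^0·+1^1·+1^3 = +1.
(a,b)_2: α=-3, β=-11; u≡5, v≡3 (mod 8); ε(u)ε(v)=0·1, αω(v)=-3·1, βω(u)=-11·1; sum ≡ 0  ⇒  +1.
(a,b)_∞: sgn(103530)=+, sgn(-330)=−, so +1.
(a,b)_17: α=1, u≡9; β=2, v≡5 (mod 17); (9|17)=+1, (5|17)=-1; sign (−1)^0·+1^2·-1^1 = -1.
(a,b)_29: α=1, u≡18; β=0, v≡21 (mod 29); (18|29)=-1, (21|29)=-1; sign (−1)^0·-1^0·-1^1 = -1.
(a,b)_7: α=3, u≡5; β=-2, v≡5 (mod 7); (5|7)=-1, (5|7)=-1; sign (−1)^0·-1^-2·-1^3 = -1.
(a,b)_3: α=3, u≡1; β=1, v≡1 (mod 3); (1|3)=+1, (1|3)=+1; sign (−1)^1·+1^1·+1^3 = -1.
(a,b)_11: α=4, u≡1; β=1, v≡1 (mod 11); (1|11)=+1, (1|11)=+1; sign (−1)^0·+1^1·+1^4 = +1.
(103530, -330 / ℚ) ramifies at {3, 7, 17, 29}: a division algebra.

[3, 7, 17, 29]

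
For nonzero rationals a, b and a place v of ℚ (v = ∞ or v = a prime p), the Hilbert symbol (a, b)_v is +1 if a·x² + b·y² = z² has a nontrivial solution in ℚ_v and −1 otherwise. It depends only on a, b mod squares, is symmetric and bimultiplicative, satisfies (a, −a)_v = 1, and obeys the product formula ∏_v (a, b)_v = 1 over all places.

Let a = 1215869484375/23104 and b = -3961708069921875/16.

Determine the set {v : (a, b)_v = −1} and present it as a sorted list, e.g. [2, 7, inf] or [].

(a, b) ≡ (106743, -91) mod (ℚ^×)²; places V = {2, 3, 5, 7, 13, 17, 19, 23, ∞}.
(a,b)_5: α=6, u≡3; β=8, v≡1 (mod 5); (3|5)=-1, (1|5)=+1; sign (−1)^0·-1^8·+1^6 = +1.
(a,b)_2: α=-6, β=-4; u≡7, v≡5 (mod 8); ε(u)ε(v)=1·0, αω(v)=-6·1, βω(u)=-4·0; sum ≡ 0  ⇒  +1.
(a,b)_13: α=1, u≡6; β=1, v≡2 (mod 13); (6|13)=-1, (2|13)=-1; sign (−1)^0·-1^1·-1^1 = +1.
(a,b)_17: α=1, u≡10; β=2, v≡7 (mod 17); (10|17)=-1, (7|17)=-1; sign (−1)^0·-1^2·-1^1 = -1.
(a,b)_3: α=7, u≡1; β=6, v≡2 (mod 3); (1|3)=+1, (2|3)=-1; sign (−1)^0·+1^6·-1^7 = -1.
(a,b)_23: α=1, u≡8; β=2, v≡1 (mod 23); (8|23)=+1, (1|23)=+1; sign (−1)^0·+1^2·+1^1 = +1.
(a,b)_19: α=-2, u≡7; β=0, v≡11 (mod 19); (7|19)=+1, (11|19)=+1; sign (−1)^0·+1^0·+1^-2 = +1.
(a,b)_∞: sgn(106743)=+, sgn(-91)=−, so +1.
(a,b)_7: α=1, u≡6; β=1, v≡2 (mod 7); (6|7)=-1, (2|7)=+1; sign (−1)^1·-1^1·+1^1 = +1.
Ram(106743, -91) = {3, 17}; no ℚ_3-point on the conic.

[3, 17]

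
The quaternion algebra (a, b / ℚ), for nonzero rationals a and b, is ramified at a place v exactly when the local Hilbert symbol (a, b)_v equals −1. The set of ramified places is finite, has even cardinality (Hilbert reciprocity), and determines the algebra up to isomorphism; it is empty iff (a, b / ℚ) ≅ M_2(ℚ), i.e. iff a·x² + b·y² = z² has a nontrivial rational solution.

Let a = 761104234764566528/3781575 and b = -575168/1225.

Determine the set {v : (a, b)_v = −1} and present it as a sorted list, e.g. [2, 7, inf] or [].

[11, 43]

Mod squares: a ≡ 62909, b ≡ -8987. Check v ∈ {∞, 2, 3, 5, 7, 11, 19, 43}.
v=5: a=5^-2·(≡1), b=5^-2·(≡3) mod 5; (1|5)=+1, (3|5)=-1; (−1)^{-2·-2·2}·(+1)^-2·(-1)^-2 = +1.
v=∞: 62909 > 0 and -8987 < 0  ⇒  (a,b)_∞ = +1.
v=2: v_2(a)=20, v_2(b)=6; units ≡ 5, 5 (mod 8); ε·ε+αω+βω = 0·0+20·1+6·1 ≡ 0  ⇒  (a,b)_2 = +1.
v=11: a=11^3·(≡10), b=11^1·(≡7) mod 11; (10|11)=-1, (7|11)=-1; (−1)^{3·1·5}·(-1)^1·(-1)^3 = -1.
v=3: a=3^-2·(≡2), b=3^0·(≡1) mod 3; (2|3)=-1, (1|3)=+1; (−1)^{-2·0·1}·(-1)^0·(+1)^-2 = +1.
v=7: a=7^-5·(≡3), b=7^-2·(≡2) mod 7; (3|7)=-1, (2|7)=+1; (−1)^{-5·-2·3}·(-1)^-2·(+1)^-5 = +1.
v=43: a=43^3·(≡24), b=43^1·(≡6) mod 43; (24|43)=+1, (6|43)=+1; (−1)^{3·1·21}·(+1)^1·(+1)^3 = -1.
v=19: a=19^3·(≡5), b=19^1·(≡10) mod 19; (5|19)=+1, (10|19)=-1; (−1)^{3·1·9}·(+1)^1·(-1)^3 = +1.
Ram(62909, -8987) = {11, 43}; no ℚ_11-point on the conic.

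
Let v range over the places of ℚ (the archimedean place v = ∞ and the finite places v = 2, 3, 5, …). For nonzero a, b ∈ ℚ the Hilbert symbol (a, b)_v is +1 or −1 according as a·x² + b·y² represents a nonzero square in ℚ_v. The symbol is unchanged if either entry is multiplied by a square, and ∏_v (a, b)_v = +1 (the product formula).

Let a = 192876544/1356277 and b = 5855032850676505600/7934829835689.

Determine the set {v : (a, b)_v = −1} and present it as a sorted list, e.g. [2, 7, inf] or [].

[]

Mod squares: a ≡ 13, b ≡ 8671. Check v ∈ {∞, 2, 3, 5, 7, 13, 17, 19, 23, 29, 31}.
v=13: a=13^-1·(≡4), b=13^5·(≡4) mod 13; (4|13)=+1, (4|13)=+1; (−1)^{-1·5·6}·(+1)^5·(+1)^-1 = +1.
v=7: a=7^2·(≡5), b=7^0·(≡6) mod 7; (5|7)=-1, (6|7)=-1; (−1)^{2·0·3}·(-1)^0·(-1)^2 = +1.
v=5: a=5^0·(≡2), b=5^2·(≡1) mod 5; (2|5)=-1, (1|5)=+1; (−1)^{0·2·2}·(-1)^2·(+1)^0 = +1.
v=29: a=29^0·(≡25), b=29^1·(≡13) mod 29; (25|29)=+1, (13|29)=+1; (−1)^{0·1·14}·(+1)^1·(+1)^0 = +1.
v=23: a=23^0·(≡3), b=23^1·(≡3) mod 23; (3|23)=+1, (3|23)=+1; (−1)^{0·1·11}·(+1)^1·(+1)^0 = +1.
v=2: v_2(a)=12, v_2(b)=10; units ≡ 5, 7 (mod 8); ε·ε+αω+βω = 0·1+12·0+10·1 ≡ 0  ⇒  (a,b)_2 = +1.
v=19: a=19^-2·(≡15), b=19^-4·(≡17) mod 19; (15|19)=-1, (17|19)=+1; (−1)^{-2·-4·9}·(-1)^-4·(+1)^-2 = +1.
v=∞: 13 > 0 and 8671 > 0  ⇒  (a,b)_∞ = +1.
v=31: a=31^2·(≡13), b=31^4·(≡15) mod 31; (13|31)=-1, (15|31)=-1; (−1)^{2·4·15}·(-1)^4·(-1)^2 = +1.
v=3: a=3^0·(≡1), b=3^-6·(≡1) mod 3; (1|3)=+1, (1|3)=+1; (−1)^{0·-6·1}·(+1)^-6·(+1)^0 = +1.
v=17: a=17^-2·(≡1), b=17^-4·(≡4) mod 17; (1|17)=+1, (4|17)=+1; (−1)^{-2·-4·8}·(+1)^-4·(+1)^-2 = +1.
Ram(a, b) = ∅: the form 13·x² + 8671·y² − z² is isotropic over every ℚ_v, so by Hasse–Minkowski it is isotropic over ℚ.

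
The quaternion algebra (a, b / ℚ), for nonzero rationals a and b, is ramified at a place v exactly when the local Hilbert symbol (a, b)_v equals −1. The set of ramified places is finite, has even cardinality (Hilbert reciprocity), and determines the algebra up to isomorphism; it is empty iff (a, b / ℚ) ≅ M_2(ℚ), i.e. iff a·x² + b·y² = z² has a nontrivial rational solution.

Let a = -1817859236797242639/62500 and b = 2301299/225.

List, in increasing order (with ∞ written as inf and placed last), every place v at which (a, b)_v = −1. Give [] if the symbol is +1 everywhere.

[3, 11]

(a, b) ≡ (-399, 19019) mod (ℚ^×)²; places V = {2, 3, 5, 7, 11, 13, 19, ∞}.
(a,b)_19: α=3, u≡5; β=1, v≡14 (mod 19); (5|19)=+1, (14|19)=-1; sign (−1)^1·+1^1·-1^3 = +1.
(a,b)_3: α=3, u≡2; β=-2, v≡2 (mod 3); (2|3)=-1, (2|3)=-1; sign (−1)^0·-1^-2·-1^3 = -1.
(a,b)_7: α=5, u≡3; β=1, v≡2 (mod 7); (3|7)=-1, (2|7)=+1; sign (−1)^1·-1^1·+1^5 = +1.
(a,b)_2: α=-2, β=0; u≡1, v≡3 (mod 8); ε(u)ε(v)=0·1, αω(v)=-2·1, βω(u)=0·0; sum ≡ 0  ⇒  +1.
(a,b)_5: α=-6, u≡4; β=-2, v≡1 (mod 5); (4|5)=+1, (1|5)=+1; sign (−1)^0·+1^-2·+1^-6 = +1.
(a,b)_13: α=6, u≡10; β=1, v≡7 (mod 13); (10|13)=+1, (7|13)=-1; sign (−1)^0·+1^1·-1^6 = +1.
(a,b)_11: α=2, u≡8; β=3, v≡7 (mod 11); (8|11)=-1, (7|11)=-1; sign (−1)^0·-1^3·-1^2 = -1.
(a,b)_∞: sgn(-399)=−, sgn(19019)=+, so +1.
Ram(-399, 19019) = {3, 11}; no ℚ_3-point on the conic.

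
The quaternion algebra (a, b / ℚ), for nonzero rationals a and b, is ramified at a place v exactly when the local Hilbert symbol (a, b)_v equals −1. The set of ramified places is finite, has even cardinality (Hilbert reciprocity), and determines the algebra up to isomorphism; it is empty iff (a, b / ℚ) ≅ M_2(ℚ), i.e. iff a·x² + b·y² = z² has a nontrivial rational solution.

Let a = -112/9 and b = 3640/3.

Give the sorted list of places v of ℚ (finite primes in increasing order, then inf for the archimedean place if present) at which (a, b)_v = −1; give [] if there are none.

Mod squares: a ≡ -7, b ≡ 2730. Check v ∈ {∞, 2, 3, 5, 7, 13}.
v=7: a=7^1·(≡6), b=7^1·(≡3) mod 7; (6|7)=-1, (3|7)=-1; (−1)^{1·1·3}·(-1)^1·(-1)^1 = -1.
v=13: a=13^0·(≡2), b=13^1·(≡11) mod 13; (2|13)=-1, (11|13)=-1; (−1)^{0·1·6}·(-1)^1·(-1)^0 = -1.
v=2: v_2(a)=4, v_2(b)=3; units ≡ 1, 5 (mod 8); ε·ε+αω+βω = 0·0+4·1+3·0 ≡ 0  ⇒  (a,b)_2 = +1.
v=∞: -7 < 0 and 2730 > 0  ⇒  (a,b)_∞ = +1.
v=5: a=5^0·(≡2), b=5^1·(≡1) mod 5; (2|5)=-1, (1|5)=+1; (−1)^{0·1·2}·(-1)^1·(+1)^0 = -1.
v=3: a=3^-2·(≡2), b=3^-1·(≡1) mod 3; (2|3)=-1, (1|3)=+1; (−1)^{-2·-1·1}·(-1)^-1·(+1)^-2 = -1.
Ram(-7, 2730) = {3, 5, 7, 13}; no ℚ_3-point on the conic.

[3, 5, 7, 13]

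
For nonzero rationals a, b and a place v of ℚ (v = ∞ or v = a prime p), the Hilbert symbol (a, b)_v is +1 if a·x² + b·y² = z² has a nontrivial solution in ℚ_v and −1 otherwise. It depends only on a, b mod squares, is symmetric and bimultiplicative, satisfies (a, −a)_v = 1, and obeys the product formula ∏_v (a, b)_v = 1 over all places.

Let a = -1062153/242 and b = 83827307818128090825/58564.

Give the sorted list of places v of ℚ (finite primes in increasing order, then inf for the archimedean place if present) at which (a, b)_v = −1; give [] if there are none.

[7, 17, 19, 41]

Mod squares: a ≡ -2914, b ≡ 4913153. Check v ∈ {∞, 2, 3, 5, 7, 11, 17, 19, 31, 41, 47, 53}.
v=53: a=53^0·(≡36), b=53^1·(≡13) mod 53; (36|53)=+1, (13|53)=+1; (−1)^{0·1·26}·(+1)^1·(+1)^0 = +1.
v=31: a=31^1·(≡22), b=31^2·(≡28) mod 31; (22|31)=-1, (28|31)=+1; (−1)^{1·2·15}·(-1)^2·(+1)^1 = +1.
v=41: a=41^0·(≡12), b=41^1·(≡16) mod 41; (12|41)=-1, (16|41)=+1; (−1)^{0·1·20}·(-1)^1·(+1)^0 = -1.
v=19: a=19^0·(≡3), b=19^1·(≡16) mod 19; (3|19)=-1, (16|19)=+1; (−1)^{0·1·9}·(-1)^1·(+1)^0 = -1.
v=5: a=5^0·(≡1), b=5^2·(≡2) mod 5; (1|5)=+1, (2|5)=-1; (−1)^{0·2·2}·(+1)^2·(-1)^0 = +1.
v=3: a=3^6·(≡2), b=3^8·(≡2) mod 3; (2|3)=-1, (2|3)=-1; (−1)^{6·8·1}·(-1)^8·(-1)^6 = +1.
v=∞: -2914 < 0 and 4913153 > 0  ⇒  (a,b)_∞ = +1.
v=2: v_2(a)=-1, v_2(b)=-2; units ≡ 7, 1 (mod 8); ε·ε+αω+βω = 1·0+-1·0+-2·0 ≡ 0  ⇒  (a,b)_2 = +1.
v=47: a=47^1·(≡28), b=47^2·(≡6) mod 47; (28|47)=+1, (6|47)=+1; (−1)^{1·2·23}·(+1)^2·(+1)^1 = +1.
v=11: a=11^-2·(≡9), b=11^-4·(≡1) mod 11; (9|11)=+1, (1|11)=+1; (−1)^{-2·-4·5}·(+1)^-4·(+1)^-2 = +1.
v=7: a=7^0·(≡5), b=7^3·(≡5) mod 7; (5|7)=-1, (5|7)=-1; (−1)^{0·3·3}·(-1)^3·(-1)^0 = -1.
v=17: a=17^0·(≡6), b=17^1·(≡4) mod 17; (6|17)=-1, (4|17)=+1; (−1)^{0·1·8}·(-1)^1·(+1)^0 = -1.
Ram(-2914, 4913153) = {7, 17, 19, 41}; no ℚ_7-point on the conic.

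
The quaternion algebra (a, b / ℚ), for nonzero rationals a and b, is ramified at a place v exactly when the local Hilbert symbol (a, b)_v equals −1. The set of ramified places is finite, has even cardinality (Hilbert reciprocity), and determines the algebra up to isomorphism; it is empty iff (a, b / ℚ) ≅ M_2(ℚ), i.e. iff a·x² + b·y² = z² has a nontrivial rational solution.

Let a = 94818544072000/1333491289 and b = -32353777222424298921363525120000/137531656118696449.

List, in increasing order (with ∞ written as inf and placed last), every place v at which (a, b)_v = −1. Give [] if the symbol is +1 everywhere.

Mod squares: a ≡ 85405, b ≡ -196707. Check v ∈ {∞, 2, 3, 5, 7, 13, 17, 19, 29, 31, 47, 53}.
v=∞: 85405 > 0 and -196707 < 0  ⇒  (a,b)_∞ = +1.
v=13: a=13^-2·(≡8), b=13^0·(≡10) mod 13; (8|13)=-1, (10|13)=+1; (−1)^{-2·0·6}·(-1)^0·(+1)^-2 = +1.
v=5: a=5^3·(≡4), b=5^4·(≡2) mod 5; (4|5)=+1, (2|5)=-1; (−1)^{3·4·2}·(+1)^4·(-1)^3 = -1.
v=3: a=3^0·(≡1), b=3^1·(≡2) mod 3; (1|3)=+1, (2|3)=-1; (−1)^{0·1·1}·(+1)^1·(-1)^0 = +1.
v=29: a=29^1·(≡23), b=29^1·(≡12) mod 29; (23|29)=+1, (12|29)=-1; (−1)^{1·1·14}·(+1)^1·(-1)^1 = -1.
v=31: a=31^1·(≡24), b=31^6·(≡8) mod 31; (24|31)=-1, (8|31)=+1; (−1)^{1·6·15}·(-1)^6·(+1)^1 = +1.
v=2: v_2(a)=6, v_2(b)=12; units ≡ 5, 5 (mod 8); ε·ε+αω+βω = 0·0+6·1+12·1 ≡ 0  ⇒  (a,b)_2 = +1.
v=53: a=53^-4·(≡21), b=53^-8·(≡11) mod 53; (21|53)=-1, (11|53)=+1; (−1)^{-4·-8·26}·(-1)^-8·(+1)^-4 = +1.
v=17: a=17^2·(≡10), b=17^5·(≡3) mod 17; (10|17)=-1, (3|17)=-1; (−1)^{2·5·8}·(-1)^5·(-1)^2 = -1.
v=19: a=19^1·(≡16), b=19^3·(≡2) mod 19; (16|19)=+1, (2|19)=-1; (−1)^{1·3·9}·(+1)^3·(-1)^1 = +1.
v=7: a=7^4·(≡3), b=7^5·(≡2) mod 7; (3|7)=-1, (2|7)=+1; (−1)^{4·5·3}·(-1)^5·(+1)^4 = -1.
v=47: a=47^0·(≡37), b=47^-2·(≡10) mod 47; (37|47)=+1, (10|47)=-1; (−1)^{0·-2·23}·(+1)^-2·(-1)^0 = +1.
(85405, -196707 / ℚ) ramifies at {5, 7, 17, 29}: a division algebra.

[5, 7, 17, 29]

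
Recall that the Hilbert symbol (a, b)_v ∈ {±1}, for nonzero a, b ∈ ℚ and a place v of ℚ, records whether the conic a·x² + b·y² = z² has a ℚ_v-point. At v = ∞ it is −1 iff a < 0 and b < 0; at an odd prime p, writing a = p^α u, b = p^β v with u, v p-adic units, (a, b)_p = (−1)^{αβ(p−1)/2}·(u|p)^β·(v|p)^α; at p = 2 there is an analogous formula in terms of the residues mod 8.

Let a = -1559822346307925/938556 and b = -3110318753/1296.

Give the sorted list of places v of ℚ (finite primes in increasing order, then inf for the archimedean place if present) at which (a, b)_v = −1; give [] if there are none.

[41, inf]

Mod squares: a ≡ -169043, b ≡ -893513. Check v ∈ {∞, 2, 3, 5, 7, 19, 29, 31, 37, 41, 59}.
v=37: a=37^2·(≡4), b=37^1·(≡36) mod 37; (4|37)=+1, (36|37)=+1; (−1)^{2·1·18}·(+1)^1·(+1)^2 = +1.
v=41: a=41^1·(≡1), b=41^1·(≡15) mod 41; (1|41)=+1, (15|41)=-1; (−1)^{1·1·20}·(+1)^1·(-1)^1 = -1.
v=31: a=31^-1·(≡22), b=31^1·(≡5) mod 31; (22|31)=-1, (5|31)=+1; (−1)^{-1·1·15}·(-1)^1·(+1)^-1 = +1.
v=7: a=7^5·(≡2), b=7^0·(≡4) mod 7; (2|7)=+1, (4|7)=+1; (−1)^{5·0·3}·(+1)^0·(+1)^5 = +1.
v=3: a=3^-2·(≡1), b=3^-4·(≡1) mod 3; (1|3)=+1, (1|3)=+1; (−1)^{-2·-4·1}·(+1)^-4·(+1)^-2 = +1.
v=19: a=19^1·(≡18), b=19^1·(≡17) mod 19; (18|19)=-1, (17|19)=+1; (−1)^{1·1·9}·(-1)^1·(+1)^1 = +1.
v=29: a=29^-2·(≡27), b=29^0·(≡9) mod 29; (27|29)=-1, (9|29)=+1; (−1)^{-2·0·14}·(-1)^0·(+1)^-2 = +1.
v=∞: -169043 < 0 and -893513 < 0  ⇒  (a,b)_∞ = -1.
v=59: a=59^2·(≡29), b=59^2·(≡38) mod 59; (29|59)=+1, (38|59)=-1; (−1)^{2·2·29}·(+1)^2·(-1)^2 = +1.
v=2: v_2(a)=-2, v_2(b)=-4; units ≡ 5, 7 (mod 8); ε·ε+αω+βω = 0·1+-2·0+-4·1 ≡ 0  ⇒  (a,b)_2 = +1.
v=5: a=5^2·(≡3), b=5^0·(≡2) mod 5; (3|5)=-1, (2|5)=-1; (−1)^{2·0·2}·(-1)^0·(-1)^2 = +1.
Ram(-169043, -893513) = {41, ∞}; no ℚ_41-point on the conic.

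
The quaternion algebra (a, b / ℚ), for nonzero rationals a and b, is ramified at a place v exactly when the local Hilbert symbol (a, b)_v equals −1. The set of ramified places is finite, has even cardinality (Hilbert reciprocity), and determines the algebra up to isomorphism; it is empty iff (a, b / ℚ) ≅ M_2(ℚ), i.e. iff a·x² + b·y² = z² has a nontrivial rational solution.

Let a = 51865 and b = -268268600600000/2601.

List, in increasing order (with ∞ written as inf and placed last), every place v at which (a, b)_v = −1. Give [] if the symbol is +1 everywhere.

[11, 13, 23, 41]

Mod squares: a ≡ 51865, b ≡ -136871735. Check v ∈ {∞, 2, 3, 5, 7, 11, 13, 17, 23, 29, 41}.
v=∞: 51865 > 0 and -136871735 < 0  ⇒  (a,b)_∞ = +1.
v=2: v_2(a)=0, v_2(b)=6; units ≡ 1, 1 (mod 8); ε·ε+αω+βω = 0·0+0·0+6·0 ≡ 0  ⇒  (a,b)_2 = +1.
v=7: a=7^0·(≡2), b=7^3·(≡1) mod 7; (2|7)=+1, (1|7)=+1; (−1)^{0·3·3}·(+1)^3·(+1)^0 = +1.
v=5: a=5^1·(≡3), b=5^5·(≡3) mod 5; (3|5)=-1, (3|5)=-1; (−1)^{1·5·2}·(-1)^5·(-1)^1 = +1.
v=23: a=23^1·(≡1), b=23^1·(≡4) mod 23; (1|23)=+1, (4|23)=+1; (−1)^{1·1·11}·(+1)^1·(+1)^1 = -1.
v=13: a=13^0·(≡8), b=13^1·(≡3) mod 13; (8|13)=-1, (3|13)=+1; (−1)^{0·1·6}·(-1)^1·(+1)^0 = -1.
v=17: a=17^0·(≡15), b=17^-2·(≡15) mod 17; (15|17)=+1, (15|17)=+1; (−1)^{0·-2·8}·(+1)^-2·(+1)^0 = +1.
v=29: a=29^0·(≡13), b=29^1·(≡25) mod 29; (13|29)=+1, (25|29)=+1; (−1)^{0·1·14}·(+1)^1·(+1)^0 = +1.
v=3: a=3^0·(≡1), b=3^-2·(≡1) mod 3; (1|3)=+1, (1|3)=+1; (−1)^{0·-2·1}·(+1)^-2·(+1)^0 = +1.
v=11: a=11^1·(≡7), b=11^1·(≡6) mod 11; (7|11)=-1, (6|11)=-1; (−1)^{1·1·5}·(-1)^1·(-1)^1 = -1.
v=41: a=41^1·(≡35), b=41^1·(≡16) mod 41; (35|41)=-1, (16|41)=+1; (−1)^{1·1·20}·(-1)^1·(+1)^1 = -1.
|Ram(51865, -136871735)| = 4, even; anisotropic at {11, 13, 23, 41}.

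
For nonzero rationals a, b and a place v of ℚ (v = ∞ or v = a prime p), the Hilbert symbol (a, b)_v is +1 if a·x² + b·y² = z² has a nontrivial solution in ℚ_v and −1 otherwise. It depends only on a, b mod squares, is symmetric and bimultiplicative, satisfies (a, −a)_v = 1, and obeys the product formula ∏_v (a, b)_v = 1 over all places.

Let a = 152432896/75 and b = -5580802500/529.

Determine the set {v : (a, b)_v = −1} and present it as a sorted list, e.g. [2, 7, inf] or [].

[2, 3, 17, 19]

(a, b) ≡ (14763, -13209) mod (ℚ^×)²; places V = {2, 3, 5, 7, 11, 13, 17, 19, 23, 37, ∞}.
(a,b)_19: α=1, u≡4; β=0, v≡15 (mod 19); (4|19)=+1, (15|19)=-1; sign (−1)^0·+1^0·-1^1 = -1.
(a,b)_7: α=1, u≡2; β=1, v≡6 (mod 7); (2|7)=+1, (6|7)=-1; sign (−1)^1·+1^1·-1^1 = +1.
(a,b)_37: α=1, u≡6; β=1, v≡20 (mod 37); (6|37)=-1, (20|37)=-1; sign (−1)^0·-1^1·-1^1 = +1.
(a,b)_∞: sgn(14763)=+, sgn(-13209)=−, so +1.
(a,b)_13: α=0, u≡7; β=2, v≡1 (mod 13); (7|13)=-1, (1|13)=+1; sign (−1)^0·-1^2·+1^0 = +1.
(a,b)_2: α=8, β=2; u≡3, v≡7 (mod 8); ε(u)ε(v)=1·1, αω(v)=8·0, βω(u)=2·1; sum ≡ 1  ⇒  -1.
(a,b)_3: α=-1, u≡1; β=1, v≡1 (mod 3); (1|3)=+1, (1|3)=+1; sign (−1)^1·+1^1·+1^-1 = -1.
(a,b)_5: α=-2, u≡2; β=4, v≡4 (mod 5); (2|5)=-1, (4|5)=+1; sign (−1)^0·-1^4·+1^-2 = +1.
(a,b)_17: α=0, u≡12; β=1, v≡6 (mod 17); (12|17)=-1, (6|17)=-1; sign (−1)^0·-1^1·-1^0 = -1.
(a,b)_23: α=0, u≡20; β=-2, v≡1 (mod 23); (20|23)=-1, (1|23)=+1; sign (−1)^0·-1^-2·+1^0 = +1.
(a,b)_11: α=2, u≡5; β=0, v≡2 (mod 11); (5|11)=+1, (2|11)=-1; sign (−1)^0·+1^0·-1^2 = +1.
(14763, -13209 / ℚ) ramifies at {2, 3, 17, 19}: a division algebra.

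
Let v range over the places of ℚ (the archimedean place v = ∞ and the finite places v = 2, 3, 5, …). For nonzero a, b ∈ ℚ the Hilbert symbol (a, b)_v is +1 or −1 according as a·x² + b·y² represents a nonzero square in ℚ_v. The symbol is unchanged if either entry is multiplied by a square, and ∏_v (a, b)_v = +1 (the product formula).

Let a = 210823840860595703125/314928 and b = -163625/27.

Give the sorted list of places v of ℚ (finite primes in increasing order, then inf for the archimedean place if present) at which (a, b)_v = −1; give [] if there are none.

Mod squares: a ≡ 255, b ≡ -19635. Check v ∈ {∞, 2, 3, 5, 7, 11, 17}.
v=11: a=11^4·(≡2), b=11^1·(≡6) mod 11; (2|11)=-1, (6|11)=-1; (−1)^{4·1·5}·(-1)^1·(-1)^4 = -1.
v=∞: 255 > 0 and -19635 < 0  ⇒  (a,b)_∞ = +1.
v=2: v_2(a)=-4, v_2(b)=0; units ≡ 7, 5 (mod 8); ε·ε+αω+βω = 1·0+-4·1+0·0 ≡ 0  ⇒  (a,b)_2 = +1.
v=3: a=3^-9·(≡1), b=3^-3·(≡1) mod 3; (1|3)=+1, (1|3)=+1; (−1)^{-9·-3·1}·(+1)^-3·(+1)^-9 = -1.
v=17: a=17^3·(≡16), b=17^1·(≡15) mod 17; (16|17)=+1, (15|17)=+1; (−1)^{3·1·8}·(+1)^1·(+1)^3 = +1.
v=7: a=7^4·(≡3), b=7^1·(≡2) mod 7; (3|7)=-1, (2|7)=+1; (−1)^{4·1·3}·(-1)^1·(+1)^4 = -1.
v=5: a=5^13·(≡1), b=5^3·(≡3) mod 5; (1|5)=+1, (3|5)=-1; (−1)^{13·3·2}·(+1)^3·(-1)^13 = -1.
(255, -19635 / ℚ) ramifies at {3, 5, 7, 11}: a division algebra.

[3, 5, 7, 11]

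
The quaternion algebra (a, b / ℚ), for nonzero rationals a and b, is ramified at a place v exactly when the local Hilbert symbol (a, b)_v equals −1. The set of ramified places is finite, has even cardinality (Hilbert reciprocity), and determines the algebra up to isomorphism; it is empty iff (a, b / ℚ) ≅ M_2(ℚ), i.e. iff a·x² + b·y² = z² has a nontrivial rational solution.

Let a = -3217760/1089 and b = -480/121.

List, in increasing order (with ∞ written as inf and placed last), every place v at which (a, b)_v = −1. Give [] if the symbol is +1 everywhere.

[2, 5, 7, inf]

(a, b) ≡ (-1190, -30) mod (ℚ^×)²; places V = {2, 3, 5, 7, 11, 13, 17, ∞}.
(a,b)_7: α=1, u≡6; β=0, v≡5 (mod 7); (6|7)=-1, (5|7)=-1; sign (−1)^0·-1^0·-1^1 = -1.
(a,b)_∞: sgn(-1190)=−, sgn(-30)=−, so -1.
(a,b)_13: α=2, u≡7; β=0, v≡10 (mod 13); (7|13)=-1, (10|13)=+1; sign (−1)^0·-1^0·+1^2 = +1.
(a,b)_3: α=-2, u≡1; β=1, v≡2 (mod 3); (1|3)=+1, (2|3)=-1; sign (−1)^0·+1^1·-1^-2 = +1.
(a,b)_17: α=1, u≡15; β=0, v≡15 (mod 17); (15|17)=+1, (15|17)=+1; sign (−1)^0·+1^0·+1^1 = +1.
(a,b)_5: α=1, u≡2; β=1, v≡4 (mod 5); (2|5)=-1, (4|5)=+1; sign (−1)^0·-1^1·+1^1 = -1.
(a,b)_11: α=-2, u≡9; β=-2, v≡4 (mod 11); (9|11)=+1, (4|11)=+1; sign (−1)^0·+1^-2·+1^-2 = +1.
(a,b)_2: α=5, β=5; u≡5, v≡1 (mod 8); ε(u)ε(v)=0·0, αω(v)=5·0, βω(u)=5·1; sum ≡ 1  ⇒  -1.
Ram(-1190, -30) = {2, 5, 7, ∞}; no ℚ_2-point on the conic.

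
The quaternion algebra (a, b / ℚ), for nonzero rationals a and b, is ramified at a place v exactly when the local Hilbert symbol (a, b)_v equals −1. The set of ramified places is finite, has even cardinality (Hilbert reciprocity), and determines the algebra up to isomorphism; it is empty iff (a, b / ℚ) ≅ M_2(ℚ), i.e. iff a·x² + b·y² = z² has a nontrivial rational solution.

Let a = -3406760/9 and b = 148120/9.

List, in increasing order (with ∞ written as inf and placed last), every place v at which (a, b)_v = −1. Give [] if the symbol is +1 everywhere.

[2, 5]

Mod squares: a ≡ -1610, b ≡ 70. Check v ∈ {∞, 2, 3, 5, 7, 23}.
v=7: a=7^1·(≡1), b=7^1·(≡3) mod 7; (1|7)=+1, (3|7)=-1; (−1)^{1·1·3}·(+1)^1·(-1)^1 = +1.
v=5: a=5^1·(≡2), b=5^1·(≡1) mod 5; (2|5)=-1, (1|5)=+1; (−1)^{1·1·2}·(-1)^1·(+1)^1 = -1.
v=23: a=23^3·(≡20), b=23^2·(≡3) mod 23; (20|23)=-1, (3|23)=+1; (−1)^{3·2·11}·(-1)^2·(+1)^3 = +1.
v=3: a=3^-2·(≡1), b=3^-2·(≡1) mod 3; (1|3)=+1, (1|3)=+1; (−1)^{-2·-2·1}·(+1)^-2·(+1)^-2 = +1.
v=2: v_2(a)=3, v_2(b)=3; units ≡ 3, 3 (mod 8); ε·ε+αω+βω = 1·1+3·1+3·1 ≡ 1  ⇒  (a,b)_2 = -1.
v=∞: -1610 < 0 and 70 > 0  ⇒  (a,b)_∞ = +1.
Ram(-1610, 70) = {2, 5}; no ℚ_2-point on the conic.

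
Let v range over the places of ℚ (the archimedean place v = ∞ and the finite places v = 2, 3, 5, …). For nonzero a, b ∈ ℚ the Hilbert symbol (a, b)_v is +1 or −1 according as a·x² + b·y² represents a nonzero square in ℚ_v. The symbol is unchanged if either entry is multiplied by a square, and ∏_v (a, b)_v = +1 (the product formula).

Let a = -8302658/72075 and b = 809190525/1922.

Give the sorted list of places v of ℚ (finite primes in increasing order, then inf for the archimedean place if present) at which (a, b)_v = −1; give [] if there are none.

[7, 13]

Mod squares: a ≡ -10374, b ≡ 1482. Check v ∈ {∞, 2, 3, 5, 7, 11, 13, 19, 31}.
v=5: a=5^-2·(≡4), b=5^2·(≡3) mod 5; (4|5)=+1, (3|5)=-1; (−1)^{-2·2·2}·(+1)^2·(-1)^-2 = +1.
v=13: a=13^1·(≡8), b=13^1·(≡9) mod 13; (8|13)=-1, (9|13)=+1; (−1)^{1·1·6}·(-1)^1·(+1)^1 = -1.
v=3: a=3^-1·(≡1), b=3^1·(≡2) mod 3; (1|3)=+1, (2|3)=-1; (−1)^{-1·1·1}·(+1)^1·(-1)^-1 = +1.
v=19: a=19^1·(≡7), b=19^3·(≡14) mod 19; (7|19)=+1, (14|19)=-1; (−1)^{1·3·9}·(+1)^3·(-1)^1 = +1.
v=31: a=31^-2·(≡27), b=31^-2·(≡18) mod 31; (27|31)=-1, (18|31)=+1; (−1)^{-2·-2·15}·(-1)^-2·(+1)^-2 = +1.
v=7: a=7^5·(≡1), b=7^0·(≡6) mod 7; (1|7)=+1, (6|7)=-1; (−1)^{5·0·3}·(+1)^0·(-1)^5 = -1.
v=2: v_2(a)=1, v_2(b)=-1; units ≡ 5, 5 (mod 8); ε·ε+αω+βω = 0·0+1·1+-1·1 ≡ 0  ⇒  (a,b)_2 = +1.
v=∞: -10374 < 0 and 1482 > 0  ⇒  (a,b)_∞ = +1.
v=11: a=11^0·(≡7), b=11^2·(≡8) mod 11; (7|11)=-1, (8|11)=-1; (−1)^{0·2·5}·(-1)^2·(-1)^0 = +1.
Ram(-10374, 1482) = {7, 13}; no ℚ_7-point on the conic.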